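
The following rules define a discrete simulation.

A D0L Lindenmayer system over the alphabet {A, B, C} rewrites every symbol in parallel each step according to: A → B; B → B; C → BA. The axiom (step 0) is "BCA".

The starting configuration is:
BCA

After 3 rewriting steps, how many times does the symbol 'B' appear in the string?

4

t=0: BCA
t=1: BBAB
t=2: BBBB
t=3: BBBB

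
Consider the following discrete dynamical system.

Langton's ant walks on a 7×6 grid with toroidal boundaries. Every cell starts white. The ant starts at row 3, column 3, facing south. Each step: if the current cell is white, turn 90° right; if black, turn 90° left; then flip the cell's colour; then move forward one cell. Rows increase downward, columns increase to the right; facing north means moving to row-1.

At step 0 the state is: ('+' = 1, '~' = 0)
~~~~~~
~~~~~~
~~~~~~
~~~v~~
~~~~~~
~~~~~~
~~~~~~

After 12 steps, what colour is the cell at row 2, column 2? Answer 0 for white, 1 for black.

1

0) ~~~~~~
~~~~~~
~~~~~~
~~~v~~
~~~~~~
~~~~~~
~~~~~~
1) ~~~~~~
~~~~~~
~~~~~~
~~<+~~
~~~~~~
~~~~~~
~~~~~~
2) ~~~~~~
~~~~~~
~~^~~~
~~++~~
~~~~~~
~~~~~~
~~~~~~
3) ~~~~~~
~~~~~~
~~+>~~
~~++~~
~~~~~~
~~~~~~
~~~~~~
4) ~~~~~~
~~~~~~
~~++~~
~~+v~~
~~~~~~
~~~~~~
~~~~~~
5) ~~~~~~
~~~~~~
~~++~~
~~+~>~
~~~~~~
~~~~~~
~~~~~~
6) ~~~~~~
~~~~~~
~~++~~
~~+~+~
~~~~v~
~~~~~~
~~~~~~
7) ~~~~~~
~~~~~~
~~++~~
~~+~+~
~~~<+~
~~~~~~
~~~~~~
8) ~~~~~~
~~~~~~
~~++~~
~~+^+~
~~~++~
~~~~~~
~~~~~~
9) ~~~~~~
~~~~~~
~~++~~
~~++>~
~~~++~
~~~~~~
~~~~~~
10) ~~~~~~
~~~~~~
~~++^~
~~++~~
~~~++~
~~~~~~
~~~~~~
11) ~~~~~~
~~~~~~
~~+++>
~~++~~
~~~++~
~~~~~~
~~~~~~
12) ~~~~~~
~~~~~~
~~++++
~~++~v
~~~++~
~~~~~~
~~~~~~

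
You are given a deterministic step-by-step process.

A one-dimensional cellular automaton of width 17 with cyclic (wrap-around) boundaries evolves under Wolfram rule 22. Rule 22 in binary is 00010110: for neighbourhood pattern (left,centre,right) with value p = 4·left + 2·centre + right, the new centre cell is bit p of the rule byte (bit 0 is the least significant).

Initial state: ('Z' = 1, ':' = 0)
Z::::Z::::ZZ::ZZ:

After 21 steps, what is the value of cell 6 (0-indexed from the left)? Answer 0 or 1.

0

step 0: Z::::Z::::ZZ::ZZ:
step 1: ZZ::ZZZ::Z::ZZ:::
step 2: ::ZZ:::ZZZZZ::Z:Z
step 3: ZZ::Z:Z:::::ZZZ:Z
step 4: ::ZZZ:ZZ:::Z:::::
step 5: :Z::::::Z:ZZZ::::
step 6: ZZZ::::ZZ::::Z:::
step 7: :::Z::Z::Z::ZZZ:Z
step 8: Z:ZZZZZZZZZZ::::Z
step 9: ::::::::::::Z::Z:
step 10: :::::::::::ZZZZZZ
step 11: Z:::::::::Z::::::
step 12: ZZ:::::::ZZZ::::Z
step 13: ::Z:::::Z:::Z::Z:
step 14: :ZZZ:::ZZZ:ZZZZZZ
step 15: ::::Z:Z::::::::::
step 16: :::ZZ:ZZ:::::::::
step 17: ::Z:::::Z::::::::
step 18: :ZZZ:::ZZZ:::::::
step 19: Z:::Z:Z:::Z::::::
step 20: ZZ:ZZ:ZZ:ZZZ::::Z
step 21: ::::::::::::Z::Z:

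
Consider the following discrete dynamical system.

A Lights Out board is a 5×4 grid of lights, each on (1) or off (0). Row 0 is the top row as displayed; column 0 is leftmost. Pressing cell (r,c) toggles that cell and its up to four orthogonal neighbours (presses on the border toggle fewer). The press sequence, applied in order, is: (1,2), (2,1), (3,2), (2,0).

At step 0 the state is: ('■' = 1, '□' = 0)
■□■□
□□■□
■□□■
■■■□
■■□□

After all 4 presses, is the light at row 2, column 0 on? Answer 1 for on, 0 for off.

1

[0] ■□■□
□□■□
■□□■
■■■□
■■□□
[1] ■□□□
□■□■
■□■■
■■■□
■■□□
[2] ■□□□
□□□■
□■□■
■□■□
■■□□
[3] ■□□□
□□□■
□■■■
■■□■
■■■□
[4] ■□□□
■□□■
■□■■
□■□■
■■■□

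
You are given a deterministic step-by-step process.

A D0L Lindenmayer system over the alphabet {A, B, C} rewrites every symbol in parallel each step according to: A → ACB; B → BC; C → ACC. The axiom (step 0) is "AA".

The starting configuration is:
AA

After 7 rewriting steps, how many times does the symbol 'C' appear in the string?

0) AA
1) ACBACB
2) ACBACCBCACBACCBC
3) ACBACCBCACBACCACCBCACCACBACCBCACBACCACCBCACC
4) ACBACCBCACBACCACCBCACCACBACCBCACBACCACCACBACCACCBCACCACBAC…CCBCACBACCACCBCACCACBACCBCACBACCACCACBACCACCBCACCACBACCACC  (len 124)
5) ACBACCBCACBACCACCBCACCACBACCBCACBACCACCACBACCACCBCACCACBAC…ACBACCACCACBACCACCBCACCACBACCACCACBACCBCACBACCACCACBACCACC  (len 352)
6) ACBACCBCACBACCACCBCACCACBACCBCACBACCACCACBACCACCBCACCACBAC…CBCACCACBACCBCACBACCACCACBACCACCACBACCBCACBACCACCACBACCACC  (len 1000)
7) ACBACCBCACBACCACCBCACCACBACCBCACBACCACCACBACCACCBCACCACBAC…CBCACCACBACCBCACBACCACCACBACCACCACBACCBCACBACCACCACBACCACC  (len 2840)

1544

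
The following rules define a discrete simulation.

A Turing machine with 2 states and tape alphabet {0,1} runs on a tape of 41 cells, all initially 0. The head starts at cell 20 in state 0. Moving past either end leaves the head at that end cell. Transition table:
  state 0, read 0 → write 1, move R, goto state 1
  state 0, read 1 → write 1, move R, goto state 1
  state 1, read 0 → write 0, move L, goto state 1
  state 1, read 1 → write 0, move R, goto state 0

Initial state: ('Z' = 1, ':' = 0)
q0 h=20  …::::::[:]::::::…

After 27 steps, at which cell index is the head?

0) q0 h=20  …::::::[:]::::::…
1) q1 h=21  …:::::Z[:]::::::…
2) q1 h=20  …::::::[Z]::::::…
3) q0 h=21  …::::::[:]::::::…
4) q1 h=22  …:::::Z[:]::::::…
5) q1 h=21  …::::::[Z]::::::…
6) q0 h=22  …::::::[:]::::::…
7) q1 h=23  …:::::Z[:]::::::…
8) q1 h=22  …::::::[Z]::::::…
9) q0 h=23  …::::::[:]::::::…
10) q1 h=24  …:::::Z[:]::::::…
11) q1 h=23  …::::::[Z]::::::…
12) q0 h=24  …::::::[:]::::::…
13) q1 h=25  …:::::Z[:]::::::…
14) q1 h=24  …::::::[Z]::::::…
15) q0 h=25  …::::::[:]::::::…
16) q1 h=26  …:::::Z[:]::::::…
17) q1 h=25  …::::::[Z]::::::…
18) q0 h=26  …::::::[:]::::::…
19) q1 h=27  …:::::Z[:]::::::…
20) q1 h=26  …::::::[Z]::::::…
21) q0 h=27  …::::::[:]::::::…
22) q1 h=28  …:::::Z[:]::::::…
23) q1 h=27  …::::::[Z]::::::…
24) q0 h=28  …::::::[:]::::::…
25) q1 h=29  …:::::Z[:]::::::…
26) q1 h=28  …::::::[Z]::::::…
27) q0 h=29  …::::::[:]::::::…

29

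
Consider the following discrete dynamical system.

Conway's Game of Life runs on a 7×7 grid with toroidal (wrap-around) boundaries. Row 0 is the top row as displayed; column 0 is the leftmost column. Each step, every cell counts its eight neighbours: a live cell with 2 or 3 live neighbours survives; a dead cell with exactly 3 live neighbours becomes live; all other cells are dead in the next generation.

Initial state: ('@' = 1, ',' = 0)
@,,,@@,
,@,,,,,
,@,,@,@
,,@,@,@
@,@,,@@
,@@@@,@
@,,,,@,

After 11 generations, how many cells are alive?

[0] @,,,@@,
,@,,,,,
,@,,@,@
,,@,@,@
@,@,,@@
,@@@@,@
@,,,,@,
[1] @@,,@@,
,@,,@,@
,@@@,,,
,,@,@,,
,,,,,,,
,,@@@,,
@,@,,,,
[2] ,,@@@@,
,,,,@,@
@@,,@@,
,@@,,,,
,,@,@,,
,@@@,,,
@,@,,@@
[3] @@@,,,,
@@@,,,@
@@@@@@@
@,@,@@,
,,,,,,,
@,,,@@@
@,,,,@@
[4] ,,@,,@,
,,,,@,,
,,,,,,,
@,@,,,,
@@,@,,,
@,,,@,,
,,,,@,,
[5] ,,,@@@,
,,,,,,,
,,,,,,,
@,@,,,,
@,@@,,@
@@,@@,,
,,,@@@,
[6] ,,,@,@,
,,,,@,,
,,,,,,,
@,@@,,@
,,,,@,@
@@,,,,,
,,,,,,@
[7] ,,,,@@,
,,,,@,,
,,,@,,,
@,,@,@@
,,@@,@@
@,,,,@@
@,,,,,@
[8] ,,,,@@@
,,,@@@,
,,,@,@@
@,,@,@,
,@@@,,,
,@,,@,,
@,,,@,,
[9] ,,,,,,@
,,,@,,,
,,@@,,,
@@,@,@,
@@,@,,,
@@,,@,,
@,,@@,@
[10] @,,@@@@
,,@@,,,
,@,@,,,
@,,@,,@
,,,@,,,
,,,,@@,
,@,@@,@
[11] @@,,,,@
@@,,,@@
@@,@@,,
@,,@@,,
,,,@,@@
,,@,,@,
,,@,,,,

20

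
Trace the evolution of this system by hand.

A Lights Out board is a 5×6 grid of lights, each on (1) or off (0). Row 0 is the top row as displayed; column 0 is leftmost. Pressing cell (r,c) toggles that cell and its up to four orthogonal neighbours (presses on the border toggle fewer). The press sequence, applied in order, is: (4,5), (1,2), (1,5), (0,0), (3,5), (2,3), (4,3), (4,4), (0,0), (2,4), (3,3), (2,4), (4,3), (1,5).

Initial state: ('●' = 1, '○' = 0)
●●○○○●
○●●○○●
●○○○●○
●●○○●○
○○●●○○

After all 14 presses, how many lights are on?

13

t=0: ●●○○○●
○●●○○●
●○○○●○
●●○○●○
○○●●○○
t=1: ●●○○○●
○●●○○●
●○○○●○
●●○○●●
○○●●●●
t=2: ●●●○○●
○○○●○●
●○●○●○
●●○○●●
○○●●●●
t=3: ●●●○○○
○○○●●○
●○●○●●
●●○○●●
○○●●●●
t=4: ○○●○○○
●○○●●○
●○●○●●
●●○○●●
○○●●●●
t=5: ○○●○○○
●○○●●○
●○●○●○
●●○○○○
○○●●●○
t=6: ○○●○○○
●○○○●○
●○○●○○
●●○●○○
○○●●●○
t=7: ○○●○○○
●○○○●○
●○○●○○
●●○○○○
○○○○○○
t=8: ○○●○○○
●○○○●○
●○○●○○
●●○○●○
○○○●●●
t=9: ●●●○○○
○○○○●○
●○○●○○
●●○○●○
○○○●●●
t=10: ●●●○○○
○○○○○○
●○○○●●
●●○○○○
○○○●●●
t=11: ●●●○○○
○○○○○○
●○○●●●
●●●●●○
○○○○●●
t=12: ●●●○○○
○○○○●○
●○○○○○
●●●●○○
○○○○●●
t=13: ●●●○○○
○○○○●○
●○○○○○
●●●○○○
○○●●○●
t=14: ●●●○○●
○○○○○●
●○○○○●
●●●○○○
○○●●○●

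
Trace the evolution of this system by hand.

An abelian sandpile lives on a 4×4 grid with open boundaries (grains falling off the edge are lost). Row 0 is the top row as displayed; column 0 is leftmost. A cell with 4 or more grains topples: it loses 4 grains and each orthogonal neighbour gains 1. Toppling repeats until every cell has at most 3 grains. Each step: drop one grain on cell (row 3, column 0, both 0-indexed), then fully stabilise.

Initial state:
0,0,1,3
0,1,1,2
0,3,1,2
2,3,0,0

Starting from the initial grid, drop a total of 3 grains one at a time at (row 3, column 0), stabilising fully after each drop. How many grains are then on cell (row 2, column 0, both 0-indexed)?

step 0: 0,0,1,3
0,1,1,2
0,3,1,2
2,3,0,0
step 1: 0,0,1,3
0,1,1,2
0,3,1,2
3,3,0,0
step 2: 0,0,1,3
0,2,1,2
2,0,2,2
1,1,1,0
step 3: 0,0,1,3
0,2,1,2
2,0,2,2
2,1,1,0

2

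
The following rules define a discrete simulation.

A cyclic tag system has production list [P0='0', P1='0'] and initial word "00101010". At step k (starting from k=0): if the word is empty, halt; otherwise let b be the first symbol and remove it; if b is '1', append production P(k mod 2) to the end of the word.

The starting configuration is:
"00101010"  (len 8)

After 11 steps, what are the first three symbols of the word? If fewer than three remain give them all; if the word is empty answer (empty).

k=0  "00101010"  (len 8)
k=1  "0101010"  (len 7)
k=2  "101010"  (len 6)
k=3  "010100"  (len 6)
k=4  "10100"  (len 5)
k=5  "01000"  (len 5)
k=6  "1000"  (len 4)
k=7  "0000"  (len 4)
k=8  "000"  (len 3)
k=9  "00"  (len 2)
k=10  "0"  (len 1)
k=11  (halted — word empty)

(empty)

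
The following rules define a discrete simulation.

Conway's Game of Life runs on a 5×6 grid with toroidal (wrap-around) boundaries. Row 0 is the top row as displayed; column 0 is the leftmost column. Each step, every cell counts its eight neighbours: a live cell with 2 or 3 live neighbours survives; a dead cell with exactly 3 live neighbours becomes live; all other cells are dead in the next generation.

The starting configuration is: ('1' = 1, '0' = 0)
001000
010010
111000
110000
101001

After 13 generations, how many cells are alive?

gen 0: 001000
010010
111000
110000
101001
gen 1: 101101
100100
001001
000000
101001
gen 2: 001100
100100
000000
110001
101111
gen 3: 100000
001100
010001
011100
000000
gen 4: 000000
111000
110010
111000
011000
gen 5: 100000
101001
000100
000101
101000
gen 6: 100000
110001
101101
001110
110001
gen 7: 000000
001010
000000
000000
111111
gen 8: 100000
000000
000000
111111
111111
gen 9: 101110
000000
111111
000000
000000
gen 10: 000100
000000
111111
111111
000100
gen 11: 000000
110001
000000
000000
110001
gen 12: 000000
100000
100000
100000
100000
gen 13: 000000
000000
110001
110001
000000

6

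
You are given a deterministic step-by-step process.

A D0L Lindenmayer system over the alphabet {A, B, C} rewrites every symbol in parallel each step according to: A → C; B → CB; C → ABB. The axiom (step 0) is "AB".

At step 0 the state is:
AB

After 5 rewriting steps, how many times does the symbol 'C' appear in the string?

28

k=0  AB
k=1  CCB
k=2  ABBABBCB
k=3  CCBCBCCBCBABBCB
k=4  ABBABBCBABBCBABBABBCBABBCBCCBCBABBCB
k=5  CCBCBCCBCBABBCBCCBCBABBCBCCBCBCCBCBABBCBCCBCBABBCBABBABBCBABBCBCCBCBABBCB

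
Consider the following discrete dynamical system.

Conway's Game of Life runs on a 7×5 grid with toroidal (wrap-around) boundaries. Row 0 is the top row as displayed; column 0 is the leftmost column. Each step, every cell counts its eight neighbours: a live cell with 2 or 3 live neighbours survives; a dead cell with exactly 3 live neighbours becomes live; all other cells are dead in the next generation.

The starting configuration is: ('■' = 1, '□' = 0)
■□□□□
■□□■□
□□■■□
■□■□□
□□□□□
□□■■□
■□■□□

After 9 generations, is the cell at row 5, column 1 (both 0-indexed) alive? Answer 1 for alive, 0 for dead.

1

k=0  ■□□□□
■□□■□
□□■■□
■□■□□
□□□□□
□□■■□
■□■□□
k=1  ■□□□□
□■■■□
□□■■□
□■■■□
□■■■□
□■■■□
□□■■■
k=2  ■□□□□
□■□■■
□□□□■
□□□□■
■□□□■
■□□□□
■□□□■
k=3  □■□■□
□□□■■
□□□□■
□□□■■
■□□□■
□■□□□
■■□□■
k=4  □■□■□
■□■■■
■□□□□
□□□■□
■□□■■
□■□□□
□■□□■
k=5  □■□□□
■□■■□
■■■□□
■□□■□
■□■■■
□■■■□
□■□□□
k=6  ■■□□□
■□□■■
■□□□□
□□□□□
■□□□□
□□□□□
■■□□□
k=7  □□■□□
□□□□□
■□□□□
□□□□□
□□□□□
■■□□□
■■□□□
k=8  □■□□□
□□□□□
□□□□□
□□□□□
□□□□□
■■□□□
■□■□□
k=9  □■□□□
□□□□□
□□□□□
□□□□□
□□□□□
■■□□□
■□■□□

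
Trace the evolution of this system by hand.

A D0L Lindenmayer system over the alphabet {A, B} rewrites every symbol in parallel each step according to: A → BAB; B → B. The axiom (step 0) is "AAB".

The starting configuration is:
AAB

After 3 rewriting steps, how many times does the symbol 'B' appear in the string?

13

step 0: AAB
step 1: BABBABB
step 2: BBABBBBABBB
step 3: BBBABBBBBBABBBB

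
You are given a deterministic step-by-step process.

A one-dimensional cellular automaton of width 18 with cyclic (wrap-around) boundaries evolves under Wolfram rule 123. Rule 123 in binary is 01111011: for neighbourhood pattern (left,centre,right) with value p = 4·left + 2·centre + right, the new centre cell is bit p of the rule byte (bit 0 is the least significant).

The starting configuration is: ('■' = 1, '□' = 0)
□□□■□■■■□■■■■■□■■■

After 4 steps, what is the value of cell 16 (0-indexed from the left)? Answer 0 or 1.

1

gen 0: □□□■□■■■□■■■■■□■■■
gen 1: ■■■□■■□■■■□□□■■■□■
gen 2: □□■■■■■■□■■■■■□■■■
gen 3: ■■■□□□□■■■□□□■■■□■
gen 4: □□■■■■■■□■■■■■□■■■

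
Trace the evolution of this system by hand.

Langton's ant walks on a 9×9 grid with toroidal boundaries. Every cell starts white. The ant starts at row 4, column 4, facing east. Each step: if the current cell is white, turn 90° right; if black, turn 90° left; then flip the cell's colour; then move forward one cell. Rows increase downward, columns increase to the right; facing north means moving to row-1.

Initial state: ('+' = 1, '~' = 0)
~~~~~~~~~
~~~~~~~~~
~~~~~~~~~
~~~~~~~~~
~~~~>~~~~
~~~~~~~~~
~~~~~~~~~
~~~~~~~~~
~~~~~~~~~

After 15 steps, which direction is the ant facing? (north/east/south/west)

0) ~~~~~~~~~
~~~~~~~~~
~~~~~~~~~
~~~~~~~~~
~~~~>~~~~
~~~~~~~~~
~~~~~~~~~
~~~~~~~~~
~~~~~~~~~
1) ~~~~~~~~~
~~~~~~~~~
~~~~~~~~~
~~~~~~~~~
~~~~+~~~~
~~~~v~~~~
~~~~~~~~~
~~~~~~~~~
~~~~~~~~~
2) ~~~~~~~~~
~~~~~~~~~
~~~~~~~~~
~~~~~~~~~
~~~~+~~~~
~~~<+~~~~
~~~~~~~~~
~~~~~~~~~
~~~~~~~~~
3) ~~~~~~~~~
~~~~~~~~~
~~~~~~~~~
~~~~~~~~~
~~~^+~~~~
~~~++~~~~
~~~~~~~~~
~~~~~~~~~
~~~~~~~~~
4) ~~~~~~~~~
~~~~~~~~~
~~~~~~~~~
~~~~~~~~~
~~~+>~~~~
~~~++~~~~
~~~~~~~~~
~~~~~~~~~
~~~~~~~~~
5) ~~~~~~~~~
~~~~~~~~~
~~~~~~~~~
~~~~^~~~~
~~~+~~~~~
~~~++~~~~
~~~~~~~~~
~~~~~~~~~
~~~~~~~~~
6) ~~~~~~~~~
~~~~~~~~~
~~~~~~~~~
~~~~+>~~~
~~~+~~~~~
~~~++~~~~
~~~~~~~~~
~~~~~~~~~
~~~~~~~~~
7) ~~~~~~~~~
~~~~~~~~~
~~~~~~~~~
~~~~++~~~
~~~+~v~~~
~~~++~~~~
~~~~~~~~~
~~~~~~~~~
~~~~~~~~~
8) ~~~~~~~~~
~~~~~~~~~
~~~~~~~~~
~~~~++~~~
~~~+<+~~~
~~~++~~~~
~~~~~~~~~
~~~~~~~~~
~~~~~~~~~
9) ~~~~~~~~~
~~~~~~~~~
~~~~~~~~~
~~~~^+~~~
~~~+++~~~
~~~++~~~~
~~~~~~~~~
~~~~~~~~~
~~~~~~~~~
10) ~~~~~~~~~
~~~~~~~~~
~~~~~~~~~
~~~<~+~~~
~~~+++~~~
~~~++~~~~
~~~~~~~~~
~~~~~~~~~
~~~~~~~~~
11) ~~~~~~~~~
~~~~~~~~~
~~~^~~~~~
~~~+~+~~~
~~~+++~~~
~~~++~~~~
~~~~~~~~~
~~~~~~~~~
~~~~~~~~~
12) ~~~~~~~~~
~~~~~~~~~
~~~+>~~~~
~~~+~+~~~
~~~+++~~~
~~~++~~~~
~~~~~~~~~
~~~~~~~~~
~~~~~~~~~
13) ~~~~~~~~~
~~~~~~~~~
~~~++~~~~
~~~+v+~~~
~~~+++~~~
~~~++~~~~
~~~~~~~~~
~~~~~~~~~
~~~~~~~~~
14) ~~~~~~~~~
~~~~~~~~~
~~~++~~~~
~~~<++~~~
~~~+++~~~
~~~++~~~~
~~~~~~~~~
~~~~~~~~~
~~~~~~~~~
15) ~~~~~~~~~
~~~~~~~~~
~~~++~~~~
~~~~++~~~
~~~v++~~~
~~~++~~~~
~~~~~~~~~
~~~~~~~~~
~~~~~~~~~

south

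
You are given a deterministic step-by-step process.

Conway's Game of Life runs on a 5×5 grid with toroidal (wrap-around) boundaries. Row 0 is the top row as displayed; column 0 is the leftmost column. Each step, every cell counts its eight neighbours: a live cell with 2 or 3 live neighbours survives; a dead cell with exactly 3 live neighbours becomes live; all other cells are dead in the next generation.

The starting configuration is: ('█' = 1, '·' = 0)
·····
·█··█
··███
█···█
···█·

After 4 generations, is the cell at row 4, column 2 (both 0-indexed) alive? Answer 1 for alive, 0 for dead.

gen 0: ·····
·█··█
··███
█···█
···█·
gen 1: ·····
█·█·█
·██··
█·█··
····█
gen 2: █··██
█·██·
··█·█
█·██·
·····
gen 3: ████·
█·█··
█····
·████
███··
gen 4: ···█·
█·██·
█····
···██
·····

0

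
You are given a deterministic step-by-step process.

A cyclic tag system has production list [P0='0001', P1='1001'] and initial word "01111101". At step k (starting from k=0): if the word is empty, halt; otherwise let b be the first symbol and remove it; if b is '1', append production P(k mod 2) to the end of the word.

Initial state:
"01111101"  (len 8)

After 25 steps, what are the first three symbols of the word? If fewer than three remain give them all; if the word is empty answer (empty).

001

0) "01111101"  (len 8)
1) "1111101"  (len 7)
2) "1111011001"  (len 10)
3) "1110110010001"  (len 13)
4) "1101100100011001"  (len 16)
5) "1011001000110010001"  (len 19)
6) "0110010001100100011001"  (len 22)
7) "110010001100100011001"  (len 21)
8) "100100011001000110011001"  (len 24)
9) "001000110010001100110010001"  (len 27)
10) "01000110010001100110010001"  (len 26)
11) "1000110010001100110010001"  (len 25)
12) "0001100100011001100100011001"  (len 28)
13) "001100100011001100100011001"  (len 27)
14) "01100100011001100100011001"  (len 26)
15) "1100100011001100100011001"  (len 25)
16) "1001000110011001000110011001"  (len 28)
17) "0010001100110010001100110010001"  (len 31)
18) "010001100110010001100110010001"  (len 30)
19) "10001100110010001100110010001"  (len 29)
20) "00011001100100011001100100011001"  (len 32)
21) "0011001100100011001100100011001"  (len 31)
22) "011001100100011001100100011001"  (len 30)
23) "11001100100011001100100011001"  (len 29)
24) "10011001000110011001000110011001"  (len 32)
25) "00110010001100110010001100110010001"  (len 35)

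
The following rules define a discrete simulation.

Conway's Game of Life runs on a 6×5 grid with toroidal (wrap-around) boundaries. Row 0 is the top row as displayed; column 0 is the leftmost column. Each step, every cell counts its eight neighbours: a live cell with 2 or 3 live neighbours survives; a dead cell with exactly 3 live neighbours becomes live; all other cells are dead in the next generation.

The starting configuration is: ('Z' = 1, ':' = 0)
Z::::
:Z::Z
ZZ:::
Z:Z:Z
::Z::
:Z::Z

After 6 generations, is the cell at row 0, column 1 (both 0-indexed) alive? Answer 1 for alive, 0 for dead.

step 0: Z::::
:Z::Z
ZZ:::
Z:Z:Z
::Z::
:Z::Z
step 1: :Z::Z
:Z::Z
::ZZ:
Z:ZZZ
::Z:Z
ZZ:::
step 2: :ZZ:Z
:Z::Z
:::::
Z::::
::Z::
:ZZZZ
step 3: ::::Z
:ZZZ:
Z::::
:::::
Z:Z:Z
::::Z
step 4: Z:Z:Z
ZZZZZ
:ZZ::
ZZ::Z
Z::ZZ
::::Z
step 5: ::Z::
:::::
:::::
:::::
:Z:Z:
:Z:::
step 6: :::::
:::::
:::::
:::::
::Z::
:Z:::

0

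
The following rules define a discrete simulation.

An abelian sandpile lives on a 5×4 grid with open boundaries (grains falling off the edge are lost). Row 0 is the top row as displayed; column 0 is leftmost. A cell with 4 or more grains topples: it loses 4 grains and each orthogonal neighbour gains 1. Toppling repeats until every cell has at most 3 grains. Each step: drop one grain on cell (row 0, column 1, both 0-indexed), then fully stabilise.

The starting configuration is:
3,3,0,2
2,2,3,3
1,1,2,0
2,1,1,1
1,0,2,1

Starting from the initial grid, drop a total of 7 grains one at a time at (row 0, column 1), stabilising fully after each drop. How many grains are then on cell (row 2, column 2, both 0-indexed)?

[0] 3,3,0,2
2,2,3,3
1,1,2,0
2,1,1,1
1,0,2,1
[1] 0,1,1,2
3,3,3,3
1,1,2,0
2,1,1,1
1,0,2,1
[2] 0,2,1,2
3,3,3,3
1,1,2,0
2,1,1,1
1,0,2,1
[3] 0,3,1,2
3,3,3,3
1,1,2,0
2,1,1,1
1,0,2,1
[4] 2,1,3,3
0,2,1,0
2,2,3,1
2,1,1,1
1,0,2,1
[5] 2,2,3,3
0,2,1,0
2,2,3,1
2,1,1,1
1,0,2,1
[6] 2,3,3,3
0,2,1,0
2,2,3,1
2,1,1,1
1,0,2,1
[7] 3,1,1,0
0,3,2,1
2,2,3,1
2,1,1,1
1,0,2,1

3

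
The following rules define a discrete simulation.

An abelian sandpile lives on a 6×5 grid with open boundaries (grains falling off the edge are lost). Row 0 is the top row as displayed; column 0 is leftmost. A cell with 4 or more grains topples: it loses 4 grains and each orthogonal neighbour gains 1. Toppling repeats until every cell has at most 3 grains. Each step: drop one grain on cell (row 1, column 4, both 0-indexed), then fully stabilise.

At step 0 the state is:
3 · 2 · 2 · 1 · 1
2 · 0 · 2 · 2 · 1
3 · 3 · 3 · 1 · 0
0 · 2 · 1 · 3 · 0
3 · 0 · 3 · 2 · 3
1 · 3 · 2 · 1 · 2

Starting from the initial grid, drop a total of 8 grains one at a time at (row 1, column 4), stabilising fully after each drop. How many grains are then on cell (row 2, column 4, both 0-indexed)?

2

0) 3 · 2 · 2 · 1 · 1
2 · 0 · 2 · 2 · 1
3 · 3 · 3 · 1 · 0
0 · 2 · 1 · 3 · 0
3 · 0 · 3 · 2 · 3
1 · 3 · 2 · 1 · 2
1) 3 · 2 · 2 · 1 · 1
2 · 0 · 2 · 2 · 2
3 · 3 · 3 · 1 · 0
0 · 2 · 1 · 3 · 0
3 · 0 · 3 · 2 · 3
1 · 3 · 2 · 1 · 2
2) 3 · 2 · 2 · 1 · 1
2 · 0 · 2 · 2 · 3
3 · 3 · 3 · 1 · 0
0 · 2 · 1 · 3 · 0
3 · 0 · 3 · 2 · 3
1 · 3 · 2 · 1 · 2
3) 3 · 2 · 2 · 1 · 2
2 · 0 · 2 · 3 · 0
3 · 3 · 3 · 1 · 1
0 · 2 · 1 · 3 · 0
3 · 0 · 3 · 2 · 3
1 · 3 · 2 · 1 · 2
4) 3 · 2 · 2 · 1 · 2
2 · 0 · 2 · 3 · 1
3 · 3 · 3 · 1 · 1
0 · 2 · 1 · 3 · 0
3 · 0 · 3 · 2 · 3
1 · 3 · 2 · 1 · 2
5) 3 · 2 · 2 · 1 · 2
2 · 0 · 2 · 3 · 2
3 · 3 · 3 · 1 · 1
0 · 2 · 1 · 3 · 0
3 · 0 · 3 · 2 · 3
1 · 3 · 2 · 1 · 2
6) 3 · 2 · 2 · 1 · 2
2 · 0 · 2 · 3 · 3
3 · 3 · 3 · 1 · 1
0 · 2 · 1 · 3 · 0
3 · 0 · 3 · 2 · 3
1 · 3 · 2 · 1 · 2
7) 3 · 2 · 2 · 2 · 3
2 · 0 · 3 · 0 · 1
3 · 3 · 3 · 2 · 2
0 · 2 · 1 · 3 · 0
3 · 0 · 3 · 2 · 3
1 · 3 · 2 · 1 · 2
8) 3 · 2 · 2 · 2 · 3
2 · 0 · 3 · 0 · 2
3 · 3 · 3 · 2 · 2
0 · 2 · 1 · 3 · 0
3 · 0 · 3 · 2 · 3
1 · 3 · 2 · 1 · 2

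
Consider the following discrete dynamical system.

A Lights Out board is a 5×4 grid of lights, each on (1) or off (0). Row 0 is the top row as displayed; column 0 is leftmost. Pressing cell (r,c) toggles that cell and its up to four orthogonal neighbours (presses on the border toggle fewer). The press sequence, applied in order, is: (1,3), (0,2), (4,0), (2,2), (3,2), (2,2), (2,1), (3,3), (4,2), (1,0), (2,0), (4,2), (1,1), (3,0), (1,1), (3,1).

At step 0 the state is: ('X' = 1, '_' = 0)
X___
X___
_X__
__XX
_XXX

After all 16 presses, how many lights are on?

6

t=0: X___
X___
_X__
__XX
_XXX
t=1: X__X
X_XX
_X_X
__XX
_XXX
t=2: XXX_
X__X
_X_X
__XX
_XXX
t=3: XXX_
X__X
_X_X
X_XX
X_XX
t=4: XXX_
X_XX
__X_
X__X
X_XX
t=5: XXX_
X_XX
____
XXX_
X__X
t=6: XXX_
X__X
_XXX
XX__
X__X
t=7: XXX_
XX_X
X__X
X___
X__X
t=8: XXX_
XX_X
X___
X_XX
X___
t=9: XXX_
XX_X
X___
X__X
XXXX
t=10: _XX_
___X
____
X__X
XXXX
t=11: _XX_
X__X
XX__
___X
XXXX
t=12: _XX_
X__X
XX__
__XX
X___
t=13: __X_
_XXX
X___
__XX
X___
t=14: __X_
_XXX
____
XXXX
____
t=15: _XX_
X__X
_X__
XXXX
____
t=16: _XX_
X__X
____
___X
_X__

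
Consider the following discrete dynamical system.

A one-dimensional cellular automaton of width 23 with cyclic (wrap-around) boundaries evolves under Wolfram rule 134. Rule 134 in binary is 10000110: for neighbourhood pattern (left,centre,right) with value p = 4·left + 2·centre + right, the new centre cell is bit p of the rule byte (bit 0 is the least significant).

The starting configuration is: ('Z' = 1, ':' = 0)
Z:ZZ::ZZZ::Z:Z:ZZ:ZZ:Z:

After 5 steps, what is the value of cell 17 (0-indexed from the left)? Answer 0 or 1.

k=0  Z:ZZ::ZZZ::Z:Z:ZZ:ZZ:Z:
k=1  Z::::Z:Z::ZZ:Z:::::::Z:
k=2  Z:::ZZ:Z:Z:::Z::::::ZZ:
k=3  Z::Z:::Z:Z::ZZ:::::Z:::
k=4  Z:ZZ::ZZ:Z:Z::::::ZZ::Z
k=5  :::::Z:::Z:Z:::::Z:::Z:

1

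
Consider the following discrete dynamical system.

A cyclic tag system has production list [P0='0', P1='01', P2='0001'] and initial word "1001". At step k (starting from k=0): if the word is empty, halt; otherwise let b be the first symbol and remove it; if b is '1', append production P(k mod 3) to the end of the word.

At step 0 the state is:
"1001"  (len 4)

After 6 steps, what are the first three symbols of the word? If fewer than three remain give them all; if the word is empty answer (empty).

(empty)

gen 0: "1001"  (len 4)
gen 1: "0010"  (len 4)
gen 2: "010"  (len 3)
gen 3: "10"  (len 2)
gen 4: "00"  (len 2)
gen 5: "0"  (len 1)
gen 6: (halted — word empty)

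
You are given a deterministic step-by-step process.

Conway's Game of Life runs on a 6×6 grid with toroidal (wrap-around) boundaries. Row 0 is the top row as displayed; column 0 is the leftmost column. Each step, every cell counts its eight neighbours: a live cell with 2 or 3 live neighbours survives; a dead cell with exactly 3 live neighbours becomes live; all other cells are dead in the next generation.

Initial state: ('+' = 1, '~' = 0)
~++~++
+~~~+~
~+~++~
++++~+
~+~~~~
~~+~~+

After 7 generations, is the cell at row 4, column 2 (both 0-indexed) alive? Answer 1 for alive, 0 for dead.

1

step 0: ~++~++
+~~~+~
~+~++~
++++~+
~+~~~~
~~+~~+
step 1: ~++~+~
+~~~~~
~~~~~~
~~~+~+
~~~+++
~~++++
step 2: +++~+~
~+~~~~
~~~~~~
~~~+~+
+~~~~~
++~~~~
step 3: ~~+~~+
+++~~~
~~~~~~
~~~~~~
++~~~+
~~+~~~
step 4: +~++~~
+++~~~
~+~~~~
+~~~~~
++~~~~
~~+~~+
step 5: +~~+~+
+~~+~~
~~+~~~
+~~~~~
++~~~+
~~++~+
step 6: ++~+~+
++++++
~+~~~~
+~~~~+
~++~++
~~++~~
step 7: ~~~~~~
~~~+~~
~~~+~~
~~+~++
~++~++
~~~~~~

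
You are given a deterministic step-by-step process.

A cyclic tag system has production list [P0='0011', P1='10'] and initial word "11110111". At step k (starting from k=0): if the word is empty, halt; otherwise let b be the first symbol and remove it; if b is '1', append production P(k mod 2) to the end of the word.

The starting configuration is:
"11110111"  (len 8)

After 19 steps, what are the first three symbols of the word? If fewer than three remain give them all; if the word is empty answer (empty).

step 0: "11110111"  (len 8)
step 1: "11101110011"  (len 11)
step 2: "110111001110"  (len 12)
step 3: "101110011100011"  (len 15)
step 4: "0111001110001110"  (len 16)
step 5: "111001110001110"  (len 15)
step 6: "1100111000111010"  (len 16)
step 7: "1001110001110100011"  (len 19)
step 8: "00111000111010001110"  (len 20)
step 9: "0111000111010001110"  (len 19)
step 10: "111000111010001110"  (len 18)
step 11: "110001110100011100011"  (len 21)
step 12: "1000111010001110001110"  (len 22)
step 13: "0001110100011100011100011"  (len 25)
step 14: "001110100011100011100011"  (len 24)
step 15: "01110100011100011100011"  (len 23)
step 16: "1110100011100011100011"  (len 22)
step 17: "1101000111000111000110011"  (len 25)
step 18: "10100011100011100011001110"  (len 26)
step 19: "01000111000111000110011100011"  (len 29)

010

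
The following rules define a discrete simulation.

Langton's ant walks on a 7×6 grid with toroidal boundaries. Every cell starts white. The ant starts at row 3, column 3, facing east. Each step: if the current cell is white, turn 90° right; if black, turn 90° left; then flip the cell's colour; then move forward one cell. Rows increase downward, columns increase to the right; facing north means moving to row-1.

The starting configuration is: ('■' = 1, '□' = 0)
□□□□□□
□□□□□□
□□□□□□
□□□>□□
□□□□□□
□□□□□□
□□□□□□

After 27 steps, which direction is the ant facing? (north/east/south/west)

north

step 0: □□□□□□
□□□□□□
□□□□□□
□□□>□□
□□□□□□
□□□□□□
□□□□□□
step 1: □□□□□□
□□□□□□
□□□□□□
□□□■□□
□□□v□□
□□□□□□
□□□□□□
step 2: □□□□□□
□□□□□□
□□□□□□
□□□■□□
□□<■□□
□□□□□□
□□□□□□
step 3: □□□□□□
□□□□□□
□□□□□□
□□^■□□
□□■■□□
□□□□□□
□□□□□□
step 4: □□□□□□
□□□□□□
□□□□□□
□□■>□□
□□■■□□
□□□□□□
□□□□□□
step 5: □□□□□□
□□□□□□
□□□^□□
□□■□□□
□□■■□□
□□□□□□
□□□□□□
step 6: □□□□□□
□□□□□□
□□□■>□
□□■□□□
□□■■□□
□□□□□□
□□□□□□
step 7: □□□□□□
□□□□□□
□□□■■□
□□■□v□
□□■■□□
□□□□□□
□□□□□□
step 8: □□□□□□
□□□□□□
□□□■■□
□□■<■□
□□■■□□
□□□□□□
□□□□□□
step 9: □□□□□□
□□□□□□
□□□^■□
□□■■■□
□□■■□□
□□□□□□
□□□□□□
step 10: □□□□□□
□□□□□□
□□<□■□
□□■■■□
□□■■□□
□□□□□□
□□□□□□
step 11: □□□□□□
□□^□□□
□□■□■□
□□■■■□
□□■■□□
□□□□□□
□□□□□□
step 12: □□□□□□
□□■>□□
□□■□■□
□□■■■□
□□■■□□
□□□□□□
□□□□□□
step 13: □□□□□□
□□■■□□
□□■v■□
□□■■■□
□□■■□□
□□□□□□
□□□□□□
step 14: □□□□□□
□□■■□□
□□<■■□
□□■■■□
□□■■□□
□□□□□□
□□□□□□
step 15: □□□□□□
□□■■□□
□□□■■□
□□v■■□
□□■■□□
□□□□□□
□□□□□□
step 16: □□□□□□
□□■■□□
□□□■■□
□□□>■□
□□■■□□
□□□□□□
□□□□□□
step 17: □□□□□□
□□■■□□
□□□^■□
□□□□■□
□□■■□□
□□□□□□
□□□□□□
step 18: □□□□□□
□□■■□□
□□<□■□
□□□□■□
□□■■□□
□□□□□□
□□□□□□
step 19: □□□□□□
□□^■□□
□□■□■□
□□□□■□
□□■■□□
□□□□□□
□□□□□□
step 20: □□□□□□
□<□■□□
□□■□■□
□□□□■□
□□■■□□
□□□□□□
□□□□□□
step 21: □^□□□□
□■□■□□
□□■□■□
□□□□■□
□□■■□□
□□□□□□
□□□□□□
step 22: □■>□□□
□■□■□□
□□■□■□
□□□□■□
□□■■□□
□□□□□□
□□□□□□
step 23: □■■□□□
□■v■□□
□□■□■□
□□□□■□
□□■■□□
□□□□□□
□□□□□□
step 24: □■■□□□
□<■■□□
□□■□■□
□□□□■□
□□■■□□
□□□□□□
□□□□□□
step 25: □■■□□□
□□■■□□
□v■□■□
□□□□■□
□□■■□□
□□□□□□
□□□□□□
step 26: □■■□□□
□□■■□□
<■■□■□
□□□□■□
□□■■□□
□□□□□□
□□□□□□
step 27: □■■□□□
^□■■□□
■■■□■□
□□□□■□
□□■■□□
□□□□□□
□□□□□□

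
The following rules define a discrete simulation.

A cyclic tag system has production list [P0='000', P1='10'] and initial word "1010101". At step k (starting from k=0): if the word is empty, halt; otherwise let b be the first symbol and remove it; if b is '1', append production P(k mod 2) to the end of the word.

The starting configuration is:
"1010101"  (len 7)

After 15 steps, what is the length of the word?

4

k=0  "1010101"  (len 7)
k=1  "010101000"  (len 9)
k=2  "10101000"  (len 8)
k=3  "0101000000"  (len 10)
k=4  "101000000"  (len 9)
k=5  "01000000000"  (len 11)
k=6  "1000000000"  (len 10)
k=7  "000000000000"  (len 12)
k=8  "00000000000"  (len 11)
k=9  "0000000000"  (len 10)
k=10  "000000000"  (len 9)
k=11  "00000000"  (len 8)
k=12  "0000000"  (len 7)
k=13  "000000"  (len 6)
k=14  "00000"  (len 5)
k=15  "0000"  (len 4)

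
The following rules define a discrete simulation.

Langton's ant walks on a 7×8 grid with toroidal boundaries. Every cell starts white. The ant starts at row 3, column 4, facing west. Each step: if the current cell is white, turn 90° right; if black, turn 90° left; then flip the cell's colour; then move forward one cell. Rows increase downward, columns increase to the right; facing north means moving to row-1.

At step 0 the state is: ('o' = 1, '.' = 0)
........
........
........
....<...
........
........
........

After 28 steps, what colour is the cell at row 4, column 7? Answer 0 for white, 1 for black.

1

k=0  ........
........
........
....<...
........
........
........
k=1  ........
........
....^...
....o...
........
........
........
k=2  ........
........
....o>..
....o...
........
........
........
k=3  ........
........
....oo..
....ov..
........
........
........
k=4  ........
........
....oo..
....<o..
........
........
........
k=5  ........
........
....oo..
.....o..
....v...
........
........
k=6  ........
........
....oo..
.....o..
...<o...
........
........
k=7  ........
........
....oo..
...^.o..
...oo...
........
........
k=8  ........
........
....oo..
...o>o..
...oo...
........
........
k=9  ........
........
....oo..
...ooo..
...ov...
........
........
k=10  ........
........
....oo..
...ooo..
...o.>..
........
........
k=11  ........
........
....oo..
...ooo..
...o.o..
.....v..
........
k=12  ........
........
....oo..
...ooo..
...o.o..
....<o..
........
k=13  ........
........
....oo..
...ooo..
...o^o..
....oo..
........
k=14  ........
........
....oo..
...ooo..
...oo>..
....oo..
........
k=15  ........
........
....oo..
...oo^..
...oo...
....oo..
........
k=16  ........
........
....oo..
...o<...
...oo...
....oo..
........
k=17  ........
........
....oo..
...o....
...ov...
....oo..
........
k=18  ........
........
....oo..
...o....
...o.>..
....oo..
........
k=19  ........
........
....oo..
...o....
...o.o..
....ov..
........
k=20  ........
........
....oo..
...o....
...o.o..
....o.>.
........
k=21  ........
........
....oo..
...o....
...o.o..
....o.o.
......v.
k=22  ........
........
....oo..
...o....
...o.o..
....o.o.
.....<o.
k=23  ........
........
....oo..
...o....
...o.o..
....o^o.
.....oo.
k=24  ........
........
....oo..
...o....
...o.o..
....oo>.
.....oo.
k=25  ........
........
....oo..
...o....
...o.o^.
....oo..
.....oo.
k=26  ........
........
....oo..
...o....
...o.oo>
....oo..
.....oo.
k=27  ........
........
....oo..
...o....
...o.ooo
....oo.v
.....oo.
k=28  ........
........
....oo..
...o....
...o.ooo
....oo<o
.....oo.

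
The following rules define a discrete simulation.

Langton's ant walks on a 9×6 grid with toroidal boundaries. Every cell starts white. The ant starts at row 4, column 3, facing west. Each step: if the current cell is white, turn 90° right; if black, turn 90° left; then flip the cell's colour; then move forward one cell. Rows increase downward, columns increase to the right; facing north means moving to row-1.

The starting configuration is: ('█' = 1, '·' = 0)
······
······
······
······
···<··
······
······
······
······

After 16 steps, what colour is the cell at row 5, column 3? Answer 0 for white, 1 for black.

gen 0: ······
······
······
······
···<··
······
······
······
······
gen 1: ······
······
······
···^··
···█··
······
······
······
······
gen 2: ······
······
······
···█>·
···█··
······
······
······
······
gen 3: ······
······
······
···██·
···█v·
······
······
······
······
gen 4: ······
······
······
···██·
···<█·
······
······
······
······
gen 5: ······
······
······
···██·
····█·
···v··
······
······
······
gen 6: ······
······
······
···██·
····█·
··<█··
······
······
······
gen 7: ······
······
······
···██·
··^·█·
··██··
······
······
······
gen 8: ······
······
······
···██·
··█>█·
··██··
······
······
······
gen 9: ······
······
······
···██·
··███·
··█v··
······
······
······
gen 10: ······
······
······
···██·
··███·
··█·>·
······
······
······
gen 11: ······
······
······
···██·
··███·
··█·█·
····v·
······
······
gen 12: ······
······
······
···██·
··███·
··█·█·
···<█·
······
······
gen 13: ······
······
······
···██·
··███·
··█^█·
···██·
······
······
gen 14: ······
······
······
···██·
··███·
··██>·
···██·
······
······
gen 15: ······
······
······
···██·
··██^·
··██··
···██·
······
······
gen 16: ······
······
······
···██·
··█<··
··██··
···██·
······
······

1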